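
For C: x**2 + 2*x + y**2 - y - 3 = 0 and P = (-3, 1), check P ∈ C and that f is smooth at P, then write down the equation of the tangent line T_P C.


Tangent line at P: -4*x + y - 13 = 0.

Step 1: f(-3, 1) = 0, so P lies on C.
Step 2: partial derivatives
  f_x(x, y) = 2*x + 2, f_y(x, y) = 2*y - 1.
  f_x(P) = -4, f_y(P) = 1 (gradient nonzero, so P is smooth).
Step 3: tangent line at P: -4·(x − -3) + 1·(y − 1) = 0.
Expanding: -4*x + y - 13 = 0.


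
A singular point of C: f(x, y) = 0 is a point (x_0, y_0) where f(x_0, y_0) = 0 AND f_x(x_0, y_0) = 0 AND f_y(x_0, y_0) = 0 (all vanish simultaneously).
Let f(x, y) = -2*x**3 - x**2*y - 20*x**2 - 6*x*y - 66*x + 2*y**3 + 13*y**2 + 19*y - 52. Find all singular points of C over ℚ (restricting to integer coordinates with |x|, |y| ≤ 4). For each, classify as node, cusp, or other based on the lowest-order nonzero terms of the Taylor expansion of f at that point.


Singular points: {(-3, -2)}; classification: cusp.

Compute partial derivatives:
  f_x = -6*x**2 - 2*x*y - 40*x - 6*y - 66.
  f_y = -x**2 - 6*x + 6*y**2 + 26*y + 19.
Scan x_0 ∈ {−4, ..., 4}. For each x_0, f_y(x_0, y) is a polynomial in y; find its integer roots y ∈ {−4, ..., 4}, then test f_x and f at those candidates.
  x = -4: f_y(-4, y) = 6*y**2 + 26*y + 27; no integer root y with |y| ≤ 4.
  x = -3: f_y(-3, y) = 6*y**2 + 26*y + 28; vanishes at y ∈ {-2}. (-3, -2): f_x = 0, f = 0 — SINGULAR.
  x = -2: f_y(-2, y) = 6*y**2 + 26*y + 27; no integer root y with |y| ≤ 4.
  x = -1: f_y(-1, y) = 6*y**2 + 26*y + 24; vanishes at y ∈ {-3}. (-1, -3): f_x = -20 ≠ 0.
  x = 0: f_y(0, y) = 6*y**2 + 26*y + 19; no integer root y with |y| ≤ 4.
  x = 1: f_y(1, y) = 6*y**2 + 26*y + 12; no integer root y with |y| ≤ 4.
  x = 2: f_y(2, y) = 6*y**2 + 26*y + 3; no integer root y with |y| ≤ 4.
  x = 3: f_y(3, y) = 6*y**2 + 26*y - 8; no integer root y with |y| ≤ 4.
  x = 4: f_y(4, y) = 6*y**2 + 26*y - 21; no integer root y with |y| ≤ 4.
Only singular point on the grid: (-3, -2).
Classify: substitute x = -3 + u, y = -2 + v and expand: f = -2*u**3 - u**2*v + 2*v**3 + v**2.
No constant or linear terms (consistent with a singular point). Quadratic part: v**2. Cubic part: -2*u**3 - u**2*v + 2*v**3.
The quadratic part v**2 is a perfect square, so there is a single (double) tangent line v = 0, i.e. y = -2. Restricting the cubic part to that line (v = 0) leaves -2*u**3 ≠ 0, so f is not divisible by v and the branch is v² ≈ 2*u**3 to lowest order — this is a cusp.
Classification: cusp.


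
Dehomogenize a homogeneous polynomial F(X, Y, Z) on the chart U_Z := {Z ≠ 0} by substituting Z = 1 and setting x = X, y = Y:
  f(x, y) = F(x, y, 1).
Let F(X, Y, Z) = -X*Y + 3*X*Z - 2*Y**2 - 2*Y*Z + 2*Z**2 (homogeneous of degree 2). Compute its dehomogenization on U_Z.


f(x, y) = -x*y + 3*x - 2*y**2 - 2*y + 2

On U_Z we set Z = 1. Each monomial c·X^i·Y^j·Z^k in F becomes c·x^i·y^j·1^k = c·x^i·y^j.
Substituting Z = 1: F(X, Y, 1) = -x*y + 3*x - 2*y**2 - 2*y + 2.
Note: deg(f) ≤ deg(F) = 2; strict inequality happens when F is divisible by Z (lost terms).


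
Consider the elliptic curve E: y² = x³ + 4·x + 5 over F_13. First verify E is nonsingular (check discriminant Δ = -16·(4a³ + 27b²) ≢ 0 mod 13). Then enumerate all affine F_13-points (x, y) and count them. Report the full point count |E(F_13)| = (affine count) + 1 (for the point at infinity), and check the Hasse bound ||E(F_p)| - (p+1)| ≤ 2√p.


Affine points = {(1, 6), (1, 7), (7, 5), (7, 8), (8, 4), (8, 9), (9, 4), (9, 9), (12, 0)}; affine count = 9; |E(F_13)| = 10.

Discriminant check: Δ ∝ 4a³ + 27b² = 4·4³ + 27·5² = 4·64 + 27·25 ≡ 8 (mod 13). Nonzero ⇒ E is nonsingular.
For each x ∈ F_13, compute rhs = x³ + 4·x + 5 mod 13, then count y ∈ F_13 with y² ≡ rhs.
  x = 0: rhs = 5, matching y values: none (0 points).
  x = 1: rhs = 10, matching y values: 6, 7 (2 points).
  x = 2: rhs = 8, matching y values: none (0 points).
  x = 3: rhs = 5, matching y values: none (0 points).
  x = 4: rhs = 7, matching y values: none (0 points).
  x = 5: rhs = 7, matching y values: none (0 points).
  x = 6: rhs = 11, matching y values: none (0 points).
  x = 7: rhs = 12, matching y values: 5, 8 (2 points).
  x = 8: rhs = 3, matching y values: 4, 9 (2 points).
  x = 9: rhs = 3, matching y values: 4, 9 (2 points).
  x = 10: rhs = 5, matching y values: none (0 points).
  x = 11: rhs = 2, matching y values: none (0 points).
  x = 12: rhs = 0, matching y values: 0 (1 points).
Total affine count: 9.
Full point count |E(F_13)| = 9 + 1 = 10.
Hasse bound: |10 − (13+1)| = |-4| = 4 ≤ 2√13 ≈ 7.2111 ✓.


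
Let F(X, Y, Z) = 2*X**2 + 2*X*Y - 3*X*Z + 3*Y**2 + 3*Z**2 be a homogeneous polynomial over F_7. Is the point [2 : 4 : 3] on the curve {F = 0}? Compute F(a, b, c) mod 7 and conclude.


F(2,4,3) ≡ 4 (mod 7); P is NOT on the curve.

Evaluate F(2, 4, 3) term-by-term (mod 7).
  2*X**2 ↦ 2·4·1·1 = 8
  2*X*Y ↦ 2·2·4·1 = 16
  -3*X*Z ↦ -3·2·1·3 = -18
  3*Y**2 ↦ 3·1·16·1 = 48
  3*Z**2 ↦ 3·1·1·9 = 27
Sum: F(2, 4, 3) = (8) + (16) + (-18) + (48) + (27) = 81.
Reducing mod 7: 81 ≡ 4 (mod 7).
Since F(a, b, c) ≡ 4 ≠ 0 (mod 7), P does NOT lie on the curve.


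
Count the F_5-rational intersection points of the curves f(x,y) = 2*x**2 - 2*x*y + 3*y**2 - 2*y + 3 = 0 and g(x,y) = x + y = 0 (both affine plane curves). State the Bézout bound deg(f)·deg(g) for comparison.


Common zeros: {(2, 3)}; count = 1; Bézout bound = 2.

deg(f) = 2, deg(g) = 1, so Bézout bound = 2.
Scan x ∈ F_5. For each x, list the y ∈ F_5 with f(x, y) ≡ 0 and those with g(x, y) ≡ 0 (mod 5); the common zeros in that column are the intersection.
  x = 0: f ≡ 0 at y ∈ ∅; g ≡ 0 at y ∈ {0}; common: ∅.
  x = 1: f ≡ 0 at y ∈ {0, 3}; g ≡ 0 at y ∈ {4}; common: ∅.
  x = 2: f ≡ 0 at y ∈ {3, 4}; g ≡ 0 at y ∈ {3}; common: {3}.
  x = 3: f ≡ 0 at y ∈ ∅; g ≡ 0 at y ∈ {2}; common: ∅.
  x = 4: f ≡ 0 at y ∈ {0}; g ≡ 0 at y ∈ {1}; common: ∅.
Collecting: common zeros = {(2, 3)}, so the count is 1.
Comparison with the Bézout bound: 1 ≤ 2 = deg(f)·deg(g), as expected for curves with no common component (the affine F_5-count falls short of the bound because intersections may lie at infinity, over extension fields, or carry multiplicity).


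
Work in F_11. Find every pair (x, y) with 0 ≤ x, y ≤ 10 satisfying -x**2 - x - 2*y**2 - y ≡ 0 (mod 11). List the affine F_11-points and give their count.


Affine F_11-points: {(0, 0), (0, 5), (3, 2), (3, 3), (5, 1), (5, 4), (7, 2), (7, 3), (10, 0), (10, 5)}; count = 10.

For each of the 121 pairs (x, y) ∈ F_11², evaluate f(x, y) mod 11. Record the zeros.
  x = 0: [0↦0, 1↦8, 2↦1, 3↦1, 4↦8, 5↦0, 6↦10, 7↦5, 8↦7, 9↦5, 10↦10]  zeros at y ∈ {0, 5}
  x = 1: [0↦9, 1↦6, 2↦10, 3↦10, 4↦6, 5↦9, 6↦8, 7↦3, 8↦5, 9↦3, 10↦8]  zeros at y ∈ ∅
  x = 2: [0↦5, 1↦2, 2↦6, 3↦6, 4↦2, 5↦5, 6↦4, 7↦10, 8↦1, 9↦10, 10↦4]  zeros at y ∈ ∅
  x = 3: [0↦10, 1↦7, 2↦0, 3↦0, 4↦7, 5↦10, 6↦9, 7↦4, 8↦6, 9↦4, 10↦9]  zeros at y ∈ {2, 3}
  x = 4: [0↦2, 1↦10, 2↦3, 3↦3, 4↦10, 5↦2, 6↦1, 7↦7, 8↦9, 9↦7, 10↦1]  zeros at y ∈ ∅
  x = 5: [0↦3, 1↦0, 2↦4, 3↦4, 4↦0, 5↦3, 6↦2, 7↦8, 8↦10, 9↦8, 10↦2]  zeros at y ∈ {1, 4}
  x = 6: [0↦2, 1↦10, 2↦3, 3↦3, 4↦10, 5↦2, 6↦1, 7↦7, 8↦9, 9↦7, 10↦1]  zeros at y ∈ ∅
  x = 7: [0↦10, 1↦7, 2↦0, 3↦0, 4↦7, 5↦10, 6↦9, 7↦4, 8↦6, 9↦4, 10↦9]  zeros at y ∈ {2, 3}
  x = 8: [0↦5, 1↦2, 2↦6, 3↦6, 4↦2, 5↦5, 6↦4, 7↦10, 8↦1, 9↦10, 10↦4]  zeros at y ∈ ∅
  x = 9: [0↦9, 1↦6, 2↦10, 3↦10, 4↦6, 5↦9, 6↦8, 7↦3, 8↦5, 9↦3, 10↦8]  zeros at y ∈ ∅
  x = 10: [0↦0, 1↦8, 2↦1, 3↦1, 4↦8, 5↦0, 6↦10, 7↦5, 8↦7, 9↦5, 10↦10]  zeros at y ∈ {0, 5}
Collecting zeros: affine points = {(0, 0), (0, 5), (3, 2), (3, 3), (5, 1), (5, 4), (7, 2), (7, 3), (10, 0), (10, 5)}.
Total count |C(F_11)_aff| = 10.


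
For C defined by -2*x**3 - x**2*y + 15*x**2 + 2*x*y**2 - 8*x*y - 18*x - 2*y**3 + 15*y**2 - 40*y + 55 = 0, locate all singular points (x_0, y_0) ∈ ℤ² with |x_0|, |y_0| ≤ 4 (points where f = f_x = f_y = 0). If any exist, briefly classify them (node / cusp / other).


Singular points: {(2, 3)}; classification: cusp.

Compute partial derivatives:
  f_x = -6*x**2 - 2*x*y + 30*x + 2*y**2 - 8*y - 18.
  f_y = -x**2 + 4*x*y - 8*x - 6*y**2 + 30*y - 40.
Scan x_0 ∈ {−4, ..., 4}. For each x_0, f_y(x_0, y) is a polynomial in y; find its integer roots y ∈ {−4, ..., 4}, then test f_x and f at those candidates.
  x = -4: f_y(-4, y) = -6*y**2 + 14*y - 24; no integer root y with |y| ≤ 4.
  x = -3: f_y(-3, y) = -6*y**2 + 18*y - 25; no integer root y with |y| ≤ 4.
  x = -2: f_y(-2, y) = -6*y**2 + 22*y - 28; no integer root y with |y| ≤ 4.
  x = -1: f_y(-1, y) = -6*y**2 + 26*y - 33; no integer root y with |y| ≤ 4.
  x = 0: f_y(0, y) = -6*y**2 + 30*y - 40; no integer root y with |y| ≤ 4.
  x = 1: f_y(1, y) = -6*y**2 + 34*y - 49; no integer root y with |y| ≤ 4.
  x = 2: f_y(2, y) = -6*y**2 + 38*y - 60; vanishes at y ∈ {3}. (2, 3): f_x = 0, f = 0 — SINGULAR.
  x = 3: f_y(3, y) = -6*y**2 + 42*y - 73; no integer root y with |y| ≤ 4.
  x = 4: f_y(4, y) = -6*y**2 + 46*y - 88; vanishes at y ∈ {4}. (4, 4): f_x = -26 ≠ 0.
Only singular point on the grid: (2, 3).
Classify: substitute x = 2 + u, y = 3 + v and expand: f = -2*u**3 - u**2*v + 2*u*v**2 - 2*v**3 + v**2.
No constant or linear terms (consistent with a singular point). Quadratic part: v**2. Cubic part: -2*u**3 - u**2*v + 2*u*v**2 - 2*v**3.
The quadratic part v**2 is a perfect square, so there is a single (double) tangent line v = 0, i.e. y = 3. Restricting the cubic part to that line (v = 0) leaves -2*u**3 ≠ 0, so f is not divisible by v and the branch is v² ≈ 2*u**3 to lowest order — this is a cusp.
Classification: cusp.


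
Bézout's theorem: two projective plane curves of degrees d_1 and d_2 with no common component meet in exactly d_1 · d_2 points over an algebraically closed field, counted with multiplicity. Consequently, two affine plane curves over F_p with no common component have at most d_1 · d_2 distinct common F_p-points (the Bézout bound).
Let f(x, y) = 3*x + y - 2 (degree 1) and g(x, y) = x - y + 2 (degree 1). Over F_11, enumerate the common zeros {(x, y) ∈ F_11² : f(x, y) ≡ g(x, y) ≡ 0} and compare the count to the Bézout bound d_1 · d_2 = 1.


Common zeros: {(0, 2)}; count = 1; Bézout bound = 1.

deg(f) = 1, deg(g) = 1, so Bézout bound = 1.
Scan x ∈ F_11. For each x, list the y ∈ F_11 with f(x, y) ≡ 0 and those with g(x, y) ≡ 0 (mod 11); the common zeros in that column are the intersection.
  x = 0: f ≡ 0 at y ∈ {2}; g ≡ 0 at y ∈ {2}; common: {2}.
  x = 1: f ≡ 0 at y ∈ {10}; g ≡ 0 at y ∈ {3}; common: ∅.
  x = 2: f ≡ 0 at y ∈ {7}; g ≡ 0 at y ∈ {4}; common: ∅.
  x = 3: f ≡ 0 at y ∈ {4}; g ≡ 0 at y ∈ {5}; common: ∅.
  x = 4: f ≡ 0 at y ∈ {1}; g ≡ 0 at y ∈ {6}; common: ∅.
  x = 5: f ≡ 0 at y ∈ {9}; g ≡ 0 at y ∈ {7}; common: ∅.
  x = 6: f ≡ 0 at y ∈ {6}; g ≡ 0 at y ∈ {8}; common: ∅.
  x = 7: f ≡ 0 at y ∈ {3}; g ≡ 0 at y ∈ {9}; common: ∅.
  x = 8: f ≡ 0 at y ∈ {0}; g ≡ 0 at y ∈ {10}; common: ∅.
  x = 9: f ≡ 0 at y ∈ {8}; g ≡ 0 at y ∈ {0}; common: ∅.
  x = 10: f ≡ 0 at y ∈ {5}; g ≡ 0 at y ∈ {1}; common: ∅.
Collecting: common zeros = {(0, 2)}, so the count is 1.
Comparison with the Bézout bound: 1 ≤ 1 = deg(f)·deg(g), as expected for curves with no common component (the bound is attained).


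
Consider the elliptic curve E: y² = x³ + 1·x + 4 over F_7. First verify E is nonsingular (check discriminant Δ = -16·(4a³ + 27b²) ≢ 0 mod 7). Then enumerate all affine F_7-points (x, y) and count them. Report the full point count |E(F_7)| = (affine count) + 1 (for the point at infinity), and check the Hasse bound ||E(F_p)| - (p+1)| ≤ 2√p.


Affine points = {(0, 2), (0, 5), (2, 0), (4, 3), (4, 4), (5, 1), (5, 6), (6, 3), (6, 4)}; affine count = 9; |E(F_7)| = 10.

Discriminant check: Δ ∝ 4a³ + 27b² = 4·1³ + 27·4² = 4·1 + 27·16 ≡ 2 (mod 7). Nonzero ⇒ E is nonsingular.
For each x ∈ F_7, compute rhs = x³ + 1·x + 4 mod 7, then count y ∈ F_7 with y² ≡ rhs.
  x = 0: rhs = 4, matching y values: 2, 5 (2 points).
  x = 1: rhs = 6, matching y values: none (0 points).
  x = 2: rhs = 0, matching y values: 0 (1 points).
  x = 3: rhs = 6, matching y values: none (0 points).
  x = 4: rhs = 2, matching y values: 3, 4 (2 points).
  x = 5: rhs = 1, matching y values: 1, 6 (2 points).
  x = 6: rhs = 2, matching y values: 3, 4 (2 points).
Total affine count: 9.
Full point count |E(F_7)| = 9 + 1 = 10.
Hasse bound: |10 − (7+1)| = |2| = 2 ≤ 2√7 ≈ 5.2915 ✓.


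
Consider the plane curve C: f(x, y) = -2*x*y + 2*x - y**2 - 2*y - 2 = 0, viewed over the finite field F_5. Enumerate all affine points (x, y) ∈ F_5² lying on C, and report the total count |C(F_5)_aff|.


Affine F_5-points: {(0, 1), (0, 2), (1, 0), (1, 1), (2, 1), (2, 3), (3, 1), (4, 1), (4, 4)}; count = 9.

For each of the 25 pairs (x, y) ∈ F_5², evaluate f(x, y) mod 5. Record the zeros.
  x = 0: [0↦3, 1↦0, 2↦0, 3↦3, 4↦4]  zeros at y ∈ {1, 2}
  x = 1: [0↦0, 1↦0, 2↦3, 3↦4, 4↦3]  zeros at y ∈ {0, 1}
  x = 2: [0↦2, 1↦0, 2↦1, 3↦0, 4↦2]  zeros at y ∈ {1, 3}
  x = 3: [0↦4, 1↦0, 2↦4, 3↦1, 4↦1]  zeros at y ∈ {1}
  x = 4: [0↦1, 1↦0, 2↦2, 3↦2, 4↦0]  zeros at y ∈ {1, 4}
Collecting zeros: affine points = {(0, 1), (0, 2), (1, 0), (1, 1), (2, 1), (2, 3), (3, 1), (4, 1), (4, 4)}.
Total count |C(F_5)_aff| = 9.


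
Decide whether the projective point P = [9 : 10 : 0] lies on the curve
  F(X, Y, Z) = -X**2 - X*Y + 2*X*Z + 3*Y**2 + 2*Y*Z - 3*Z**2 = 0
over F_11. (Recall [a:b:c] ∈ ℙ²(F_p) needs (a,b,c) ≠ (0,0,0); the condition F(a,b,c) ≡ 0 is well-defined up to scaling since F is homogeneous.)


F(9,10,0) ≡ 8 (mod 11); P is NOT on the curve.

Evaluate F(9, 10, 0) term-by-term (mod 11).
  -X**2 ↦ -1·81·1·1 = -81
  -X*Y ↦ -1·9·10·1 = -90
  2*X*Z ↦ 2·9·1·0 = 0
  3*Y**2 ↦ 3·1·100·1 = 300
  2*Y*Z ↦ 2·1·10·0 = 0
  -3*Z**2 ↦ -3·1·1·0 = 0
Sum: F(9, 10, 0) = (-81) + (-90) + (0) + (300) + (0) + (0) = 129.
Reducing mod 11: 129 ≡ 8 (mod 11).
Since F(a, b, c) ≡ 8 ≠ 0 (mod 11), P does NOT lie on the curve.


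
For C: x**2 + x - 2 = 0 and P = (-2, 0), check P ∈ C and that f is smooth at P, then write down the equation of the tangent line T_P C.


Tangent line at P: -3*x - 6 = 0.

Step 1: f(-2, 0) = 0, so P lies on C.
Step 2: partial derivatives
  f_x(x, y) = 2*x + 1, f_y(x, y) = 0.
  f_x(P) = -3, f_y(P) = 0 (gradient nonzero, so P is smooth).
Step 3: tangent line at P: -3·(x − -2) + 0·(y − 0) = 0.
Expanding: -3*x - 6 = 0.


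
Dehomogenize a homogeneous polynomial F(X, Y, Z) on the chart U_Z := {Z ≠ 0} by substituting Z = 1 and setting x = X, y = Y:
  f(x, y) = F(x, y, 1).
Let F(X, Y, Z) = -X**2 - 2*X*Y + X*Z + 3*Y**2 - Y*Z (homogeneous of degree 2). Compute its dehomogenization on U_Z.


f(x, y) = -x**2 - 2*x*y + x + 3*y**2 - y

On U_Z we set Z = 1. Each monomial c·X^i·Y^j·Z^k in F becomes c·x^i·y^j·1^k = c·x^i·y^j.
Substituting Z = 1: F(X, Y, 1) = -x**2 - 2*x*y + x + 3*y**2 - y.
Note: deg(f) ≤ deg(F) = 2; strict inequality happens when F is divisible by Z (lost terms).


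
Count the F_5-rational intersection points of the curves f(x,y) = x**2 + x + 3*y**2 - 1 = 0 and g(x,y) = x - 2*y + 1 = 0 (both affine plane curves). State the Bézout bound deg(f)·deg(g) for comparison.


Common zeros: ∅; count = 0; Bézout bound = 2.

deg(f) = 2, deg(g) = 1, so Bézout bound = 2.
Scan x ∈ F_5. For each x, list the y ∈ F_5 with f(x, y) ≡ 0 and those with g(x, y) ≡ 0 (mod 5); the common zeros in that column are the intersection.
  x = 0: f ≡ 0 at y ∈ ∅; g ≡ 0 at y ∈ {3}; common: ∅.
  x = 1: f ≡ 0 at y ∈ ∅; g ≡ 0 at y ∈ {1}; common: ∅.
  x = 2: f ≡ 0 at y ∈ {0}; g ≡ 0 at y ∈ {4}; common: ∅.
  x = 3: f ≡ 0 at y ∈ ∅; g ≡ 0 at y ∈ {2}; common: ∅.
  x = 4: f ≡ 0 at y ∈ ∅; g ≡ 0 at y ∈ {0}; common: ∅.
Collecting: common zeros = ∅, so the count is 0.
Comparison with the Bézout bound: 0 ≤ 2 = deg(f)·deg(g), as expected for curves with no common component (the affine F_5-count falls short of the bound because intersections may lie at infinity, over extension fields, or carry multiplicity).


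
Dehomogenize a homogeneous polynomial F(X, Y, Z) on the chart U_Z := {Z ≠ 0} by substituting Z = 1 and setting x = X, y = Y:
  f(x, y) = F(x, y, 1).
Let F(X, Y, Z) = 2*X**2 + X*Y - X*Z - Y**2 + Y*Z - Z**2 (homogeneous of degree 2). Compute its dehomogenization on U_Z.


f(x, y) = 2*x**2 + x*y - x - y**2 + y - 1

On U_Z we set Z = 1. Each monomial c·X^i·Y^j·Z^k in F becomes c·x^i·y^j·1^k = c·x^i·y^j.
Substituting Z = 1: F(X, Y, 1) = 2*x**2 + x*y - x - y**2 + y - 1.
Note: deg(f) ≤ deg(F) = 2; strict inequality happens when F is divisible by Z (lost terms).


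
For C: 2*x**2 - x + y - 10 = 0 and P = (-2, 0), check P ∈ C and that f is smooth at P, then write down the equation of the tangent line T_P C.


Tangent line at P: -9*x + y - 18 = 0.

Step 1: f(-2, 0) = 0, so P lies on C.
Step 2: partial derivatives
  f_x(x, y) = 4*x - 1, f_y(x, y) = 1.
  f_x(P) = -9, f_y(P) = 1 (gradient nonzero, so P is smooth).
Step 3: tangent line at P: -9·(x − -2) + 1·(y − 0) = 0.
Expanding: -9*x + y - 18 = 0.


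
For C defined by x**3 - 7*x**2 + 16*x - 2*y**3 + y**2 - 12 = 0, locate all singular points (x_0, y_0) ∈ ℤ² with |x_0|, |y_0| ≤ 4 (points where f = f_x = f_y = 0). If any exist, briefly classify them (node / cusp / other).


Singular points: {(2, 0)}; classification: node.

Compute partial derivatives:
  f_x = 3*x**2 - 14*x + 16.
  f_y = -6*y**2 + 2*y.
Scan x_0 ∈ {−4, ..., 4}. For each x_0, f_y(x_0, y) is a polynomial in y; find its integer roots y ∈ {−4, ..., 4}, then test f_x and f at those candidates.
  x = -4: f_y(-4, y) = -6*y**2 + 2*y; vanishes at y ∈ {0}. (-4, 0): f_x = 120 ≠ 0.
  x = -3: f_y(-3, y) = -6*y**2 + 2*y; vanishes at y ∈ {0}. (-3, 0): f_x = 85 ≠ 0.
  x = -2: f_y(-2, y) = -6*y**2 + 2*y; vanishes at y ∈ {0}. (-2, 0): f_x = 56 ≠ 0.
  x = -1: f_y(-1, y) = -6*y**2 + 2*y; vanishes at y ∈ {0}. (-1, 0): f_x = 33 ≠ 0.
  x = 0: f_y(0, y) = -6*y**2 + 2*y; vanishes at y ∈ {0}. (0, 0): f_x = 16 ≠ 0.
  x = 1: f_y(1, y) = -6*y**2 + 2*y; vanishes at y ∈ {0}. (1, 0): f_x = 5 ≠ 0.
  x = 2: f_y(2, y) = -6*y**2 + 2*y; vanishes at y ∈ {0}. (2, 0): f_x = 0, f = 0 — SINGULAR.
  x = 3: f_y(3, y) = -6*y**2 + 2*y; vanishes at y ∈ {0}. (3, 0): f_x = 1 ≠ 0.
  x = 4: f_y(4, y) = -6*y**2 + 2*y; vanishes at y ∈ {0}. (4, 0): f_x = 8 ≠ 0.
Only singular point on the grid: (2, 0).
Classify: substitute x = 2 + u, y = 0 + v and expand: f = u**3 - u**2 - 2*v**3 + v**2.
No constant or linear terms (consistent with a singular point). Quadratic part: -u**2 + v**2. Cubic part: u**3 - 2*v**3.
The quadratic part v**2 - u**2 = (v − u)(v + u) splits into two distinct linear factors, so there are two distinct tangent lines y − 0 = ±(x − 2) — this is a node (ordinary double point).
Classification: node.


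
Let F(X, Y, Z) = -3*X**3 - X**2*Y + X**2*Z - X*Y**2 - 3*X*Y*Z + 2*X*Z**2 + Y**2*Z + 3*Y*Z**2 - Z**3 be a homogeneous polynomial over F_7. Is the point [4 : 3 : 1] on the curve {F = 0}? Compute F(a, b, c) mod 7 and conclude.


F(4,3,1) ≡ 2 (mod 7); P is NOT on the curve.

Evaluate F(4, 3, 1) term-by-term (mod 7).
  -3*X**3 ↦ -3·64·1·1 = -192
  -X**2*Y ↦ -1·16·3·1 = -48
  X**2*Z ↦ 1·16·1·1 = 16
  -X*Y**2 ↦ -1·4·9·1 = -36
  -3*X*Y*Z ↦ -3·4·3·1 = -36
  2*X*Z**2 ↦ 2·4·1·1 = 8
  Y**2*Z ↦ 1·1·9·1 = 9
  3*Y*Z**2 ↦ 3·1·3·1 = 9
  -Z**3 ↦ -1·1·1·1 = -1
Sum: F(4, 3, 1) = (-192) + (-48) + (16) + (-36) + (-36) + (8) + (9) + (9) + (-1) = -271.
Reducing mod 7: -271 ≡ 2 (mod 7).
Since F(a, b, c) ≡ 2 ≠ 0 (mod 7), P does NOT lie on the curve.


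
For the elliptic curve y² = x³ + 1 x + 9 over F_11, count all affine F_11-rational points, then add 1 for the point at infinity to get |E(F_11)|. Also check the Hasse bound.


Affine points = {(0, 3), (0, 8), (1, 0), (4, 0), (6, 0), (8, 1), (8, 10)}; affine count = 7; |E(F_11)| = 8.

Discriminant check: Δ ∝ 4a³ + 27b² = 4·1³ + 27·9² = 4·1 + 27·81 ≡ 2 (mod 11). Nonzero ⇒ E is nonsingular.
For each x ∈ F_11, compute rhs = x³ + 1·x + 9 mod 11, then count y ∈ F_11 with y² ≡ rhs.
  x = 0: rhs = 9, matching y values: 3, 8 (2 points).
  x = 1: rhs = 0, matching y values: 0 (1 points).
  x = 2: rhs = 8, matching y values: none (0 points).
  x = 3: rhs = 6, matching y values: none (0 points).
  x = 4: rhs = 0, matching y values: 0 (1 points).
  x = 5: rhs = 7, matching y values: none (0 points).
  x = 6: rhs = 0, matching y values: 0 (1 points).
  x = 7: rhs = 7, matching y values: none (0 points).
  x = 8: rhs = 1, matching y values: 1, 10 (2 points).
  x = 9: rhs = 10, matching y values: none (0 points).
  x = 10: rhs = 7, matching y values: none (0 points).
Total affine count: 7.
Full point count |E(F_11)| = 7 + 1 = 8.
Hasse bound: |8 − (11+1)| = |-4| = 4 ≤ 2√11 ≈ 6.6332 ✓.


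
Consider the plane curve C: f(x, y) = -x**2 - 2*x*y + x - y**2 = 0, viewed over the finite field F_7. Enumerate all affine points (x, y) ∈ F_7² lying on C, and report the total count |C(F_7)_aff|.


Affine F_7-points: {(0, 0), (1, 0), (1, 5), (2, 1), (2, 2), (4, 1), (4, 5)}; count = 7.

For each of the 49 pairs (x, y) ∈ F_7², evaluate f(x, y) mod 7. Record the zeros.
  x = 0: [0↦0, 1↦6, 2↦3, 3↦5, 4↦5, 5↦3, 6↦6]  zeros at y ∈ {0}
  x = 1: [0↦0, 1↦4, 2↦6, 3↦6, 4↦4, 5↦0, 6↦1]  zeros at y ∈ {0, 5}
  x = 2: [0↦5, 1↦0, 2↦0, 3↦5, 4↦1, 5↦2, 6↦1]  zeros at y ∈ {1, 2}
  x = 3: [0↦1, 1↦1, 2↦6, 3↦2, 4↦3, 5↦2, 6↦6]  zeros at y ∈ ∅
  x = 4: [0↦2, 1↦0, 2↦3, 3↦4, 4↦3, 5↦0, 6↦2]  zeros at y ∈ {1, 5}
  x = 5: [0↦1, 1↦4, 2↦5, 3↦4, 4↦1, 5↦3, 6↦3]  zeros at y ∈ ∅
  x = 6: [0↦5, 1↦6, 2↦5, 3↦2, 4↦4, 5↦4, 6↦2]  zeros at y ∈ ∅
Collecting zeros: affine points = {(0, 0), (1, 0), (1, 5), (2, 1), (2, 2), (4, 1), (4, 5)}.
Total count |C(F_7)_aff| = 7.


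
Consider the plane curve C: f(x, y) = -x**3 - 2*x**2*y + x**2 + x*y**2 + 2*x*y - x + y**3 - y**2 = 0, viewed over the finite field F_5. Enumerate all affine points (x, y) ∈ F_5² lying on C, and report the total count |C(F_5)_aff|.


Affine F_5-points: {(0, 0), (0, 1), (1, 1), (3, 1), (4, 2), (4, 3)}; count = 6.

For each of the 25 pairs (x, y) ∈ F_5², evaluate f(x, y) mod 5. Record the zeros.
  x = 0: [0↦0, 1↦0, 2↦4, 3↦3, 4↦3]  zeros at y ∈ {0, 1}
  x = 1: [0↦4, 1↦0, 2↦2, 3↦1, 4↦3]  zeros at y ∈ {1}
  x = 2: [0↦4, 1↦2, 2↦3, 3↦3, 4↦3]  zeros at y ∈ ∅
  x = 3: [0↦4, 1↦0, 2↦1, 3↦3, 4↦2]  zeros at y ∈ {1}
  x = 4: [0↦3, 1↦3, 2↦0, 3↦0, 4↦4]  zeros at y ∈ {2, 3}
Collecting zeros: affine points = {(0, 0), (0, 1), (1, 1), (3, 1), (4, 2), (4, 3)}.
Total count |C(F_5)_aff| = 6.


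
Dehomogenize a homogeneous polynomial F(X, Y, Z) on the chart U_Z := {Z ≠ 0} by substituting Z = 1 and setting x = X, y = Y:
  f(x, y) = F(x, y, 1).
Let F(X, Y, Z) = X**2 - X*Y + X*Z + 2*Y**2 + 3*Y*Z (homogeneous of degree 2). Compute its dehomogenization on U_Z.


f(x, y) = x**2 - x*y + x + 2*y**2 + 3*y

On U_Z we set Z = 1. Each monomial c·X^i·Y^j·Z^k in F becomes c·x^i·y^j·1^k = c·x^i·y^j.
Substituting Z = 1: F(X, Y, 1) = x**2 - x*y + x + 2*y**2 + 3*y.
Note: deg(f) ≤ deg(F) = 2; strict inequality happens when F is divisible by Z (lost terms).


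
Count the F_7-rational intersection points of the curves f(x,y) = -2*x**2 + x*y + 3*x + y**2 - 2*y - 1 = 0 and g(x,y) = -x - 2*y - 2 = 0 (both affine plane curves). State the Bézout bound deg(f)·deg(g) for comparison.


Common zeros: ∅; count = 0; Bézout bound = 2.

deg(f) = 2, deg(g) = 1, so Bézout bound = 2.
Scan x ∈ F_7. For each x, list the y ∈ F_7 with f(x, y) ≡ 0 and those with g(x, y) ≡ 0 (mod 7); the common zeros in that column are the intersection.
  x = 0: f ≡ 0 at y ∈ {4, 5}; g ≡ 0 at y ∈ {6}; common: ∅.
  x = 1: f ≡ 0 at y ∈ {0, 1}; g ≡ 0 at y ∈ {2}; common: ∅.
  x = 2: f ≡ 0 at y ∈ ∅; g ≡ 0 at y ∈ {5}; common: ∅.
  x = 3: f ≡ 0 at y ∈ ∅; g ≡ 0 at y ∈ {1}; common: ∅.
  x = 4: f ≡ 0 at y ∈ {0, 5}; g ≡ 0 at y ∈ {4}; common: ∅.
  x = 5: f ≡ 0 at y ∈ ∅; g ≡ 0 at y ∈ {0}; common: ∅.
  x = 6: f ≡ 0 at y ∈ ∅; g ≡ 0 at y ∈ {3}; common: ∅.
Collecting: common zeros = ∅, so the count is 0.
Comparison with the Bézout bound: 0 ≤ 2 = deg(f)·deg(g), as expected for curves with no common component (the affine F_7-count falls short of the bound because intersections may lie at infinity, over extension fields, or carry multiplicity).


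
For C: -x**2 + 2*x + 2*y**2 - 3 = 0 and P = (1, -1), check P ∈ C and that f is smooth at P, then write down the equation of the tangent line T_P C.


Tangent line at P: -4*y - 4 = 0.

Step 1: f(1, -1) = 0, so P lies on C.
Step 2: partial derivatives
  f_x(x, y) = 2 - 2*x, f_y(x, y) = 4*y.
  f_x(P) = 0, f_y(P) = -4 (gradient nonzero, so P is smooth).
Step 3: tangent line at P: 0·(x − 1) + -4·(y − -1) = 0.
Expanding: -4*y - 4 = 0.


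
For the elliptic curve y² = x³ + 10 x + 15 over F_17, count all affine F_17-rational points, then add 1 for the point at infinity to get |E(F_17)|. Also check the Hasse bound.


Affine points = {(0, 7), (0, 10), (1, 3), (1, 14), (2, 3), (2, 14), (3, 2), (3, 15), (4, 0), (6, 6), (6, 11), (9, 1), (9, 16), (13, 8), (13, 9), (14, 3), (14, 14), (15, 2), (15, 15), (16, 2), (16, 15)}; affine count = 21; |E(F_17)| = 22.

Discriminant check: Δ ∝ 4a³ + 27b² = 4·10³ + 27·15² = 4·1000 + 27·225 ≡ 11 (mod 17). Nonzero ⇒ E is nonsingular.
For each x ∈ F_17, compute rhs = x³ + 10·x + 15 mod 17, then count y ∈ F_17 with y² ≡ rhs.
  x = 0: rhs = 15, matching y values: 7, 10 (2 points).
  x = 1: rhs = 9, matching y values: 3, 14 (2 points).
  x = 2: rhs = 9, matching y values: 3, 14 (2 points).
  x = 3: rhs = 4, matching y values: 2, 15 (2 points).
  x = 4: rhs = 0, matching y values: 0 (1 points).
  x = 5: rhs = 3, matching y values: none (0 points).
  x = 6: rhs = 2, matching y values: 6, 11 (2 points).
  x = 7: rhs = 3, matching y values: none (0 points).
  x = 8: rhs = 12, matching y values: none (0 points).
  x = 9: rhs = 1, matching y values: 1, 16 (2 points).
  x = 10: rhs = 10, matching y values: none (0 points).
  x = 11: rhs = 11, matching y values: none (0 points).
  x = 12: rhs = 10, matching y values: none (0 points).
  x = 13: rhs = 13, matching y values: 8, 9 (2 points).
  x = 14: rhs = 9, matching y values: 3, 14 (2 points).
  x = 15: rhs = 4, matching y values: 2, 15 (2 points).
  x = 16: rhs = 4, matching y values: 2, 15 (2 points).
Total affine count: 21.
Full point count |E(F_17)| = 21 + 1 = 22.
Hasse bound: |22 − (17+1)| = |4| = 4 ≤ 2√17 ≈ 8.2462 ✓.


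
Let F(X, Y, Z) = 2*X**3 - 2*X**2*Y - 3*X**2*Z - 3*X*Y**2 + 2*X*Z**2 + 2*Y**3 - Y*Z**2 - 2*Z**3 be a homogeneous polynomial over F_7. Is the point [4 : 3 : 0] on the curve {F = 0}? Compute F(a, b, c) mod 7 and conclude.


F(4,3,0) ≡ 6 (mod 7); P is NOT on the curve.

Evaluate F(4, 3, 0) term-by-term (mod 7).
  2*X**3 ↦ 2·64·1·1 = 128
  -2*X**2*Y ↦ -2·16·3·1 = -96
  -3*X**2*Z ↦ -3·16·1·0 = 0
  -3*X*Y**2 ↦ -3·4·9·1 = -108
  2*X*Z**2 ↦ 2·4·1·0 = 0
  2*Y**3 ↦ 2·1·27·1 = 54
  -Y*Z**2 ↦ -1·1·3·0 = 0
  -2*Z**3 ↦ -2·1·1·0 = 0
Sum: F(4, 3, 0) = (128) + (-96) + (0) + (-108) + (0) + (54) + (0) + (0) = -22.
Reducing mod 7: -22 ≡ 6 (mod 7).
Since F(a, b, c) ≡ 6 ≠ 0 (mod 7), P does NOT lie on the curve.


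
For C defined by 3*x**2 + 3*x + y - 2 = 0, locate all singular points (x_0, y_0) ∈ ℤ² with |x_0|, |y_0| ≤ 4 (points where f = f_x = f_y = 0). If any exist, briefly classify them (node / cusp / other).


No singular points in the scanned grid; C is smooth there.

Compute partial derivatives:
  f_x = 6*x + 3.
  f_y = 1.
f_y = 1 is a nonzero constant, so f_y never vanishes: no point (x, y) can satisfy f = f_x = f_y = 0. In particular no (x, y) ∈ {−4, ..., 4}² is singular; the curve is smooth.


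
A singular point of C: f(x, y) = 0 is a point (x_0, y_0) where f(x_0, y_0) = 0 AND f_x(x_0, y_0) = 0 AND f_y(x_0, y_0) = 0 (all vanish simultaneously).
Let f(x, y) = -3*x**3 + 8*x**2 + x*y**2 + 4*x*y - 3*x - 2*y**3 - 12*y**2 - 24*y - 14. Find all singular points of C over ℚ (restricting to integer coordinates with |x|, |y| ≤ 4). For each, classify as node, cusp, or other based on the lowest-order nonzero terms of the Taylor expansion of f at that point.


Singular points: {(1, -2)}; classification: node.

Compute partial derivatives:
  f_x = -9*x**2 + 16*x + y**2 + 4*y - 3.
  f_y = 2*x*y + 4*x - 6*y**2 - 24*y - 24.
Scan x_0 ∈ {−4, ..., 4}. For each x_0, f_y(x_0, y) is a polynomial in y; find its integer roots y ∈ {−4, ..., 4}, then test f_x and f at those candidates.
  x = -4: f_y(-4, y) = -6*y**2 - 32*y - 40; vanishes at y ∈ {-2}. (-4, -2): f_x = -215 ≠ 0.
  x = -3: f_y(-3, y) = -6*y**2 - 30*y - 36; vanishes at y ∈ {-3, -2}. (-3, -3): f_x = -135 ≠ 0; (-3, -2): f_x = -136 ≠ 0.
  x = -2: f_y(-2, y) = -6*y**2 - 28*y - 32; vanishes at y ∈ {-2}. (-2, -2): f_x = -75 ≠ 0.
  x = -1: f_y(-1, y) = -6*y**2 - 26*y - 28; vanishes at y ∈ {-2}. (-1, -2): f_x = -32 ≠ 0.
  x = 0: f_y(0, y) = -6*y**2 - 24*y - 24; vanishes at y ∈ {-2}. (0, -2): f_x = -7 ≠ 0.
  x = 1: f_y(1, y) = -6*y**2 - 22*y - 20; vanishes at y ∈ {-2}. (1, -2): f_x = 0, f = 0 — SINGULAR.
  x = 2: f_y(2, y) = -6*y**2 - 20*y - 16; vanishes at y ∈ {-2}. (2, -2): f_x = -11 ≠ 0.
  x = 3: f_y(3, y) = -6*y**2 - 18*y - 12; vanishes at y ∈ {-2, -1}. (3, -2): f_x = -40 ≠ 0; (3, -1): f_x = -39 ≠ 0.
  x = 4: f_y(4, y) = -6*y**2 - 16*y - 8; vanishes at y ∈ {-2}. (4, -2): f_x = -87 ≠ 0.
Only singular point on the grid: (1, -2).
Classify: substitute x = 1 + u, y = -2 + v and expand: f = -3*u**3 - u**2 + u*v**2 - 2*v**3 + v**2.
No constant or linear terms (consistent with a singular point). Quadratic part: -u**2 + v**2. Cubic part: -3*u**3 + u*v**2 - 2*v**3.
The quadratic part v**2 - u**2 = (v − u)(v + u) splits into two distinct linear factors, so there are two distinct tangent lines y − -2 = ±(x − 1) — this is a node (ordinary double point).
Classification: node.


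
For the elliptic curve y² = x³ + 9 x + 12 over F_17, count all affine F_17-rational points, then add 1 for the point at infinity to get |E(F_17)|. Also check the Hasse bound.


Affine points = {(2, 2), (2, 15), (3, 7), (3, 10), (8, 1), (8, 16), (14, 3), (14, 14), (16, 6), (16, 11)}; affine count = 10; |E(F_17)| = 11.

Discriminant check: Δ ∝ 4a³ + 27b² = 4·9³ + 27·12² = 4·729 + 27·144 ≡ 4 (mod 17). Nonzero ⇒ E is nonsingular.
For each x ∈ F_17, compute rhs = x³ + 9·x + 12 mod 17, then count y ∈ F_17 with y² ≡ rhs.
  x = 0: rhs = 12, matching y values: none (0 points).
  x = 1: rhs = 5, matching y values: none (0 points).
  x = 2: rhs = 4, matching y values: 2, 15 (2 points).
  x = 3: rhs = 15, matching y values: 7, 10 (2 points).
  x = 4: rhs = 10, matching y values: none (0 points).
  x = 5: rhs = 12, matching y values: none (0 points).
  x = 6: rhs = 10, matching y values: none (0 points).
  x = 7: rhs = 10, matching y values: none (0 points).
  x = 8: rhs = 1, matching y values: 1, 16 (2 points).
  x = 9: rhs = 6, matching y values: none (0 points).
  x = 10: rhs = 14, matching y values: none (0 points).
  x = 11: rhs = 14, matching y values: none (0 points).
  x = 12: rhs = 12, matching y values: none (0 points).
  x = 13: rhs = 14, matching y values: none (0 points).
  x = 14: rhs = 9, matching y values: 3, 14 (2 points).
  x = 15: rhs = 3, matching y values: none (0 points).
  x = 16: rhs = 2, matching y values: 6, 11 (2 points).
Total affine count: 10.
Full point count |E(F_17)| = 10 + 1 = 11.
Hasse bound: |11 − (17+1)| = |-7| = 7 ≤ 2√17 ≈ 8.2462 ✓.


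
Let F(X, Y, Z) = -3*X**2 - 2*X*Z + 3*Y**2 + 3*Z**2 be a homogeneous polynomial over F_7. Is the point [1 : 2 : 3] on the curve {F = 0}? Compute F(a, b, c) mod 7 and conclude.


F(1,2,3) ≡ 2 (mod 7); P is NOT on the curve.

Evaluate F(1, 2, 3) term-by-term (mod 7).
  -3*X**2 ↦ -3·1·1·1 = -3
  -2*X*Z ↦ -2·1·1·3 = -6
  3*Y**2 ↦ 3·1·4·1 = 12
  3*Z**2 ↦ 3·1·1·9 = 27
Sum: F(1, 2, 3) = (-3) + (-6) + (12) + (27) = 30.
Reducing mod 7: 30 ≡ 2 (mod 7).
Since F(a, b, c) ≡ 2 ≠ 0 (mod 7), P does NOT lie on the curve.


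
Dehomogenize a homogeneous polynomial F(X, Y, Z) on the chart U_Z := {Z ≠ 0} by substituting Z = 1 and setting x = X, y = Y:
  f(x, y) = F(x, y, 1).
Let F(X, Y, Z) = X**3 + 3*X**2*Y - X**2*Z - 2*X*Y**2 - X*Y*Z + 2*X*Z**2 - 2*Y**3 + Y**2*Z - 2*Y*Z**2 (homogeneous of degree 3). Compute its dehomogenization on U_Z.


f(x, y) = x**3 + 3*x**2*y - x**2 - 2*x*y**2 - x*y + 2*x - 2*y**3 + y**2 - 2*y

On U_Z we set Z = 1. Each monomial c·X^i·Y^j·Z^k in F becomes c·x^i·y^j·1^k = c·x^i·y^j.
Substituting Z = 1: F(X, Y, 1) = x**3 + 3*x**2*y - x**2 - 2*x*y**2 - x*y + 2*x - 2*y**3 + y**2 - 2*y.
Note: deg(f) ≤ deg(F) = 3; strict inequality happens when F is divisible by Z (lost terms).


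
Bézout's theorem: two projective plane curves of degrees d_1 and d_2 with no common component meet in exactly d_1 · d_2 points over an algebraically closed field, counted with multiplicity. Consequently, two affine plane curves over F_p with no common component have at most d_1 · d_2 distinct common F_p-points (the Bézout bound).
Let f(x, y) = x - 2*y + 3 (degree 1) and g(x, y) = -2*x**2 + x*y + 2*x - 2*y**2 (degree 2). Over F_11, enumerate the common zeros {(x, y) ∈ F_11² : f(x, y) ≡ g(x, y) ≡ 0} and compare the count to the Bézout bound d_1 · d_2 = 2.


Common zeros: {(7, 5)}; count = 1; Bézout bound = 2.

deg(f) = 1, deg(g) = 2, so Bézout bound = 2.
Scan x ∈ F_11. For each x, list the y ∈ F_11 with f(x, y) ≡ 0 and those with g(x, y) ≡ 0 (mod 11); the common zeros in that column are the intersection.
  x = 0: f ≡ 0 at y ∈ {7}; g ≡ 0 at y ∈ {0}; common: ∅.
  x = 1: f ≡ 0 at y ∈ {2}; g ≡ 0 at y ∈ {0, 6}; common: ∅.
  x = 2: f ≡ 0 at y ∈ {8}; g ≡ 0 at y ∈ {5, 7}; common: ∅.
  x = 3: f ≡ 0 at y ∈ {3}; g ≡ 0 at y ∈ {1, 6}; common: ∅.
  x = 4: f ≡ 0 at y ∈ {9}; g ≡ 0 at y ∈ {1}; common: ∅.
  x = 5: f ≡ 0 at y ∈ {4}; g ≡ 0 at y ∈ ∅; common: ∅.
  x = 6: f ≡ 0 at y ∈ {10}; g ≡ 0 at y ∈ ∅; common: ∅.
  x = 7: f ≡ 0 at y ∈ {5}; g ≡ 0 at y ∈ {4, 5}; common: {5}.
  x = 8: f ≡ 0 at y ∈ {0}; g ≡ 0 at y ∈ {7, 8}; common: ∅.
  x = 9: f ≡ 0 at y ∈ {6}; g ≡ 0 at y ∈ ∅; common: ∅.
  x = 10: f ≡ 0 at y ∈ {1}; g ≡ 0 at y ∈ ∅; common: ∅.
Collecting: common zeros = {(7, 5)}, so the count is 1.
Comparison with the Bézout bound: 1 ≤ 2 = deg(f)·deg(g), as expected for curves with no common component (the affine F_11-count falls short of the bound because intersections may lie at infinity, over extension fields, or carry multiplicity).


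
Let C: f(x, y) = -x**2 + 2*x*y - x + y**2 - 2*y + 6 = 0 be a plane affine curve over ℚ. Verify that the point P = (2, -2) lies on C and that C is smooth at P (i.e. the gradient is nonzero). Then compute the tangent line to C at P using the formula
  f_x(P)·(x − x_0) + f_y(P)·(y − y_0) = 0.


Tangent line at P: -9*x - 2*y + 14 = 0.

Step 1: f(2, -2) = 0, so P lies on C.
Step 2: partial derivatives
  f_x(x, y) = -2*x + 2*y - 1, f_y(x, y) = 2*x + 2*y - 2.
  f_x(P) = -9, f_y(P) = -2 (gradient nonzero, so P is smooth).
Step 3: tangent line at P: -9·(x − 2) + -2·(y − -2) = 0.
Expanding: -9*x - 2*y + 14 = 0.


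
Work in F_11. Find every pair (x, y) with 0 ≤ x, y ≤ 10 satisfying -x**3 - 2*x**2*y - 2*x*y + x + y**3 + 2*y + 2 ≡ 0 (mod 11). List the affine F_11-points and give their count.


Affine F_11-points: {(3, 0), (5, 4), (6, 6), (6, 8), (7, 5)}; count = 5.

For each of the 121 pairs (x, y) ∈ F_11², evaluate f(x, y) mod 11. Record the zeros.
  x = 0: [0↦2, 1↦5, 2↦3, 3↦2, 4↦8, 5↦5, 6↦10, 7↦7, 8↦2, 9↦1, 10↦10]  zeros at y ∈ ∅
  x = 1: [0↦2, 1↦1, 2↦6, 3↦1, 4↦3, 5↦7, 6↦8, 7↦1, 8↦3, 9↦9, 10↦3]  zeros at y ∈ ∅
  x = 2: [0↦7, 1↦9, 2↦6, 3↦4, 4↦9, 5↦5, 6↦9, 7↦5, 8↦10, 9↦8, 10↦5]  zeros at y ∈ ∅
  x = 3: [0↦0, 1↦1, 2↦8, 3↦5, 4↦9, 5↦4, 6↦7, 7↦2, 8↦6, 9↦3, 10↦10]  zeros at y ∈ {0}
  x = 4: [0↦8, 1↦4, 2↦6, 3↦9, 4↦8, 5↦9, 6↦7, 7↦8, 8↦7, 9↦10, 10↦1]  zeros at y ∈ ∅
  x = 5: [0↦3, 1↦1, 2↦5, 3↦10, 4↦0, 5↦3, 6↦3, 7↦6, 8↦7, 9↦1, 10↦5]  zeros at y ∈ {4}
  x = 6: [0↦1, 1↦8, 2↦10, 3↦2, 4↦1, 5↦2, 6↦0, 7↦1, 8↦0, 9↦3, 10↦5]  zeros at y ∈ {6, 8}
  x = 7: [0↦7, 1↦8, 2↦4, 3↦1, 4↦5, 5↦0, 6↦3, 7↦9, 8↦2, 9↦10, 10↦6]  zeros at y ∈ {5}
  x = 8: [0↦4, 1↦6, 2↦3, 3↦1, 4↦6, 5↦2, 6↦6, 7↦2, 8↦7, 9↦5, 10↦2]  zeros at y ∈ ∅
  x = 9: [0↦8, 1↦7, 2↦1, 3↦7, 4↦9, 5↦2, 6↦3, 7↦7, 8↦9, 9↦4, 10↦9]  zeros at y ∈ ∅
  x = 10: [0↦2, 1↦5, 2↦3, 3↦2, 4↦8, 5↦5, 6↦10, 7↦7, 8↦2, 9↦1, 10↦10]  zeros at y ∈ ∅
Collecting zeros: affine points = {(3, 0), (5, 4), (6, 6), (6, 8), (7, 5)}.
Total count |C(F_11)_aff| = 5.


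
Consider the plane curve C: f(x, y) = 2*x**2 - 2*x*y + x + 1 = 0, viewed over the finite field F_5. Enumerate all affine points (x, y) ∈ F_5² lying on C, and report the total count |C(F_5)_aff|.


Affine F_5-points: {(1, 2), (2, 4), (3, 2), (4, 4)}; count = 4.

For each of the 25 pairs (x, y) ∈ F_5², evaluate f(x, y) mod 5. Record the zeros.
  x = 0: [0↦1, 1↦1, 2↦1, 3↦1, 4↦1]  zeros at y ∈ ∅
  x = 1: [0↦4, 1↦2, 2↦0, 3↦3, 4↦1]  zeros at y ∈ {2}
  x = 2: [0↦1, 1↦2, 2↦3, 3↦4, 4↦0]  zeros at y ∈ {4}
  x = 3: [0↦2, 1↦1, 2↦0, 3↦4, 4↦3]  zeros at y ∈ {2}
  x = 4: [0↦2, 1↦4, 2↦1, 3↦3, 4↦0]  zeros at y ∈ {4}
Collecting zeros: affine points = {(1, 2), (2, 4), (3, 2), (4, 4)}.
Total count |C(F_5)_aff| = 4.


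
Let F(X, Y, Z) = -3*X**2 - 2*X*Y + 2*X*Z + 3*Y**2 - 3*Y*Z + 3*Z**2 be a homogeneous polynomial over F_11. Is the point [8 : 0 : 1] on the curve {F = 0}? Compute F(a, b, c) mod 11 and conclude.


F(8,0,1) ≡ 3 (mod 11); P is NOT on the curve.

Evaluate F(8, 0, 1) term-by-term (mod 11).
  -3*X**2 ↦ -3·64·1·1 = -192
  -2*X*Y ↦ -2·8·0·1 = 0
  2*X*Z ↦ 2·8·1·1 = 16
  3*Y**2 ↦ 3·1·0·1 = 0
  -3*Y*Z ↦ -3·1·0·1 = 0
  3*Z**2 ↦ 3·1·1·1 = 3
Sum: F(8, 0, 1) = (-192) + (0) + (16) + (0) + (0) + (3) = -173.
Reducing mod 11: -173 ≡ 3 (mod 11).
Since F(a, b, c) ≡ 3 ≠ 0 (mod 11), P does NOT lie on the curve.


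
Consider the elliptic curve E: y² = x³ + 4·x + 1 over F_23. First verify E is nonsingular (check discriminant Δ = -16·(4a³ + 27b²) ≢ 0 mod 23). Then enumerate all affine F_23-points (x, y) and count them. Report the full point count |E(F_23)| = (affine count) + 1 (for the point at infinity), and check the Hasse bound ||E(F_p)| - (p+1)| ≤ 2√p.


Affine points = {(0, 1), (0, 22), (1, 11), (1, 12), (4, 9), (4, 14), (5, 10), (5, 13), (7, 2), (7, 21), (8, 4), (8, 19), (10, 11), (10, 12), (12, 11), (12, 12), (14, 8), (14, 15), (15, 3), (15, 20), (19, 6), (19, 17), (20, 10), (20, 13), (21, 10), (21, 13)}; affine count = 26; |E(F_23)| = 27.

Discriminant check: Δ ∝ 4a³ + 27b² = 4·4³ + 27·1² = 4·64 + 27·1 ≡ 7 (mod 23). Nonzero ⇒ E is nonsingular.
For each x ∈ F_23, compute rhs = x³ + 4·x + 1 mod 23, then count y ∈ F_23 with y² ≡ rhs.
  x = 0: rhs = 1, matching y values: 1, 22 (2 points).
  x = 1: rhs = 6, matching y values: 11, 12 (2 points).
  x = 2: rhs = 17, matching y values: none (0 points).
  x = 3: rhs = 17, matching y values: none (0 points).
  x = 4: rhs = 12, matching y values: 9, 14 (2 points).
  x = 5: rhs = 8, matching y values: 10, 13 (2 points).
  x = 6: rhs = 11, matching y values: none (0 points).
  x = 7: rhs = 4, matching y values: 2, 21 (2 points).
  x = 8: rhs = 16, matching y values: 4, 19 (2 points).
  x = 9: rhs = 7, matching y values: none (0 points).
  x = 10: rhs = 6, matching y values: 11, 12 (2 points).
  x = 11: rhs = 19, matching y values: none (0 points).
  x = 12: rhs = 6, matching y values: 11, 12 (2 points).
  x = 13: rhs = 19, matching y values: none (0 points).
  x = 14: rhs = 18, matching y values: 8, 15 (2 points).
  x = 15: rhs = 9, matching y values: 3, 20 (2 points).
  x = 16: rhs = 21, matching y values: none (0 points).
  x = 17: rhs = 14, matching y values: none (0 points).
  x = 18: rhs = 17, matching y values: none (0 points).
  x = 19: rhs = 13, matching y values: 6, 17 (2 points).
  x = 20: rhs = 8, matching y values: 10, 13 (2 points).
  x = 21: rhs = 8, matching y values: 10, 13 (2 points).
  x = 22: rhs = 19, matching y values: none (0 points).
Total affine count: 26.
Full point count |E(F_23)| = 26 + 1 = 27.
Hasse bound: |27 − (23+1)| = |3| = 3 ≤ 2√23 ≈ 9.5917 ✓.
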